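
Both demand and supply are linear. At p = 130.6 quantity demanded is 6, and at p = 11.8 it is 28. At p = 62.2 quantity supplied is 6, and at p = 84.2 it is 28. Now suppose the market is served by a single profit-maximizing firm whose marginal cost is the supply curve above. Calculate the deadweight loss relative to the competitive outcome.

186.62

Demand slope = (11.8 − 130.6)/(28 − 6) = −5.4, so p = 163 − 5.4q.
Supply slope = (84.2 − 62.2)/(28 − 6) = 1, so p = 56.2 + q.
Competitive equilibrium: 163 − 5.4q = 56.2 + q → q* = 16.6875, p* = 72.8875.
Marginal revenue: MR = 163 − 10.8q. Set MR = MC: 163 − 10.8q = 56.2 + q → q_m = 9.0508.
Price p_m = 163 − 5.4·9.0508 = 114.1257; MC(q_m) = 56.2 + 1·9.0508 = 65.2508.
Competitive q* = 16.6875, so Δq = 7.6367; wedge = 114.1257 − 65.2508 = 48.8749.
DWL = ½ × 7.6367 × 48.8749 = 186.62.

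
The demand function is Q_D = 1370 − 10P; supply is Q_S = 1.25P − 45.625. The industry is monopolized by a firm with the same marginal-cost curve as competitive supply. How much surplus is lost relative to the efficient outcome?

56.11

In inverse form: demand P = 137 − 0.1Q, supply P = 36.5 + 0.8Q.
Competitive equilibrium: 137 − 0.1Q = 36.5 + 0.8Q → Q* = 111.6667, P* = 125.8333.
Marginal revenue: MR = 137 − 0.2Q. Set MR = MC: 137 − 0.2Q = 36.5 + 0.8Q → Q_m = 100.5.
Price P_m = 137 − 0.1·100.5 = 126.95; MC(Q_m) = 36.5 + 0.8·100.5 = 116.9.
Competitive Q* = 111.6667, so ΔQ = 11.1667; wedge = 126.95 − 116.9 = 10.05.
The triangle = ½ × 11.1667 × 10.05 = 56.11.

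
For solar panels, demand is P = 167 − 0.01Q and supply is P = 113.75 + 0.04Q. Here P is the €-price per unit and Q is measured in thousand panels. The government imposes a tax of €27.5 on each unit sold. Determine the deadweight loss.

Competitive equilibrium: 167 − 0.01Q = 113.75 + 0.04Q → Q* = 1065, P* = 156.35.
With the tax, the buyer price exceeds the seller price by 27.5: (167 − 0.01Q) − (113.75 + 0.04Q) = 27.5 → Q' = 515.
ΔQ = 1065 − 515 = 550; the wedge equals the tax, 27.5.
Welfare loss = ½ × 550 × 27.5 = €7562.50 thousand.

€7562.50 thousand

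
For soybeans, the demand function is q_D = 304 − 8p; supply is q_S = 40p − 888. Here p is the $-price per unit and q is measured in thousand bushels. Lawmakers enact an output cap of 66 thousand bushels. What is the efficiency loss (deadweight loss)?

$116.03 thousand

In inverse form: demand p = 38 − 0.125q, supply p = 22.2 + 0.025q.
Competitive equilibrium: 38 − 0.125q = 22.2 + 0.025q → q* = 105.3333, p* = 24.8333.
At q = 66: demand price = 38 − 0.125·66 = 29.75; supply price = 22.2 + 0.025·66 = 23.85.
Δq = 105.3333 − 66 = 39.3333; wedge = 29.75 − 23.85 = 5.9.
Welfare loss = ½ × 39.3333 × 5.9 = $116.03 thousand.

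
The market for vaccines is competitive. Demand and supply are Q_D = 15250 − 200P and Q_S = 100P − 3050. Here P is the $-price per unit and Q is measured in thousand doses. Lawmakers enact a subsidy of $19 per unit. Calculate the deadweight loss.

$12033.33 thousand

In inverse form: demand P = 76.25 − 0.005Q, supply P = 30.5 + 0.01Q.
Competitive equilibrium: 76.25 − 0.005Q = 30.5 + 0.01Q → Q* = 3050, P* = 61.
The subsidy lowers effective supply by 19: P = 11.5 + 0.01Q.
New quantity: 76.25 − 0.005Q = 11.5 + 0.01Q → Q' = 4316.6667.
Overproduction ΔQ = 4316.6667 − 3050 = 1266.6667; wedge = subsidy = 19.
Welfare loss = ½ × 1266.6667 × 19 = $12033.33 thousand.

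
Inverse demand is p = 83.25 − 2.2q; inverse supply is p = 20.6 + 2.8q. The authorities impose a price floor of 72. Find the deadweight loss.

137.51

Competitive equilibrium: 83.25 − 2.2q = 20.6 + 2.8q → q* = 12.53, p* = 55.684.
At the floor p = 72, quantity demanded = (83.25 − 72)/2.2 = 5.1136.
Sellers' marginal cost at q' = 5.1136: 20.6 + 2.8·5.1136 = 34.9181.
Δq = 12.53 − 5.1136 = 7.4164; wedge = 72 − 34.9181 = 37.0819.
DWL = ½ × 7.4164 × 37.0819 = 137.51.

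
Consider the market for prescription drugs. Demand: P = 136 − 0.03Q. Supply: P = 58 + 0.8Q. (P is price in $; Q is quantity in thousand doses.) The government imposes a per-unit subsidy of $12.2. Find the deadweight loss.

Competitive equilibrium: 136 − 0.03Q = 58 + 0.8Q → Q* = 93.9759, P* = 133.1807.
The subsidy lowers effective supply by 12.2: P = 45.8 + 0.8Q.
New quantity: 136 − 0.03Q = 45.8 + 0.8Q → Q' = 108.6747.
Overproduction ΔQ = 108.6747 − 93.9759 = 14.6988; wedge = subsidy = 12.2.
Deadweight loss = ½ × 14.6988 × 12.2 = $89.66 thousand.

$89.66 thousand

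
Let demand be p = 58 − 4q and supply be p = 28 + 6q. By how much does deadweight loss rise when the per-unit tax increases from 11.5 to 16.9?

Competitive equilibrium: 58 − 4q = 28 + 6q → q* = 3, p* = 46.
For a per-unit tax t: Δq = t/10, so DWL = ½·t·(t/10) = t²/20.
At t = 11.5: DWL = 6.613. At t = 16.9: DWL = 14.281.
Increase = 14.281 − 6.613 = 7.668.

7.668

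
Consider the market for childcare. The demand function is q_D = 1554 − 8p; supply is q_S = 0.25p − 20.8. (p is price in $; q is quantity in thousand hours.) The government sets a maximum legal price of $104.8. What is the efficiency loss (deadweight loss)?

In inverse form: demand p = 194.25 − 0.125q, supply p = 83.2 + 4q.
Competitive equilibrium: 194.25 − 0.125q = 83.2 + 4q → q* = 26.9212, p* = 190.8848.
At the ceiling p = 104.8, quantity supplied = (104.8 − 83.2)/4 = 5.4.
Willingness to pay at q' = 5.4: 194.25 − 0.125·5.4 = 193.575.
Δq = 26.9212 − 5.4 = 21.5212; wedge = 193.575 − 104.8 = 88.775.
The triangle = ½ × 21.5212 × 88.775 = $955.27 thousand.

$955.27 thousand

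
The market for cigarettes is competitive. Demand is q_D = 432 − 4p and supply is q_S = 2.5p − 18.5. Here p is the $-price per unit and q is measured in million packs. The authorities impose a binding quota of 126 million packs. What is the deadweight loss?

In inverse form: demand p = 108 − 0.25q, supply p = 7.4 + 0.4q.
Competitive equilibrium: 108 − 0.25q = 7.4 + 0.4q → q* = 154.7692, p* = 69.3077.
At q = 126: demand price = 108 − 0.25·126 = 76.5; supply price = 7.4 + 0.4·126 = 57.8.
Δq = 154.7692 − 126 = 28.7692; wedge = 76.5 − 57.8 = 18.7.
The triangle = ½ × 28.7692 × 18.7 = $268.99 million.

$268.99 million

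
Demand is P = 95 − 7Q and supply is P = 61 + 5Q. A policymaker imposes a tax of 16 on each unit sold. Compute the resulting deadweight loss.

10.67

Competitive equilibrium: 95 − 7Q = 61 + 5Q → Q* = 2.8333, P* = 75.1667.
With the tax, the buyer price exceeds the seller price by 16: (95 − 7Q) − (61 + 5Q) = 16 → Q' = 1.5.
ΔQ = 2.8333 − 1.5 = 1.3333; the wedge equals the tax, 16.
The triangle = ½ × 1.3333 × 16 = 10.67.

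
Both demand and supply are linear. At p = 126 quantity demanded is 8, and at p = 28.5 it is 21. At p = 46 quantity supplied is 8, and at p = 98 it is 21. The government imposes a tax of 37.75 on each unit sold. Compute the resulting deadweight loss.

Demand slope = (28.5 − 126)/(21 − 8) = −7.5, so p = 186 − 7.5q.
Supply slope = (98 − 46)/(21 − 8) = 4, so p = 14 + 4q.
Competitive equilibrium: 186 − 7.5q = 14 + 4q → q* = 14.9565, p* = 73.8261.
With the tax, the buyer price exceeds the seller price by 37.75: (186 − 7.5q) − (14 + 4q) = 37.75 → q' = 11.6739.
Δq = 14.9565 − 11.6739 = 3.2826; the wedge equals the tax, 37.75.
DWL = ½ × 3.2826 × 37.75 = 61.96.

61.96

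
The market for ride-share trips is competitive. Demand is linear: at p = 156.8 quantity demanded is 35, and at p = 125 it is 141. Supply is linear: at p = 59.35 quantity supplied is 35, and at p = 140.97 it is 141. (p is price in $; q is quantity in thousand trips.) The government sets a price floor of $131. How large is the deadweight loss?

Demand slope = (125 − 156.8)/(141 − 35) = −0.3, so p = 167.3 − 0.3q.
Supply slope = (140.97 − 59.35)/(141 − 35) = 0.77, so p = 32.4 + 0.77q.
Competitive equilibrium: 167.3 − 0.3q = 32.4 + 0.77q → q* = 126.0748, p* = 129.4776.
At the floor p = 131, quantity demanded = (167.3 − 131)/0.3 = 121.
Sellers' marginal cost at q' = 121: 32.4 + 0.77·121 = 125.57.
Δq = 126.0748 − 121 = 5.0748; wedge = 131 − 125.57 = 5.43.
Welfare loss = ½ × 5.0748 × 5.43 = $13.78 thousand.

$13.78 thousand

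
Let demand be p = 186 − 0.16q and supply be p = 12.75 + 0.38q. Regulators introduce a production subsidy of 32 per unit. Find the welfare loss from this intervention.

Competitive equilibrium: 186 − 0.16q = 12.75 + 0.38q → q* = 320.8333, p* = 134.6667.
The subsidy lowers effective supply by 32: p = 0.38q − 19.25.
New quantity: 186 − 0.16q = 0.38q − 19.25 → q' = 380.0926.
Overproduction Δq = 380.0926 − 320.8333 = 59.2593; wedge = subsidy = 32.
The triangle = ½ × 59.2593 × 32 = 948.15.

948.15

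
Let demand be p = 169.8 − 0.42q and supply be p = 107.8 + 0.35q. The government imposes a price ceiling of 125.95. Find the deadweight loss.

316.29

Competitive equilibrium: 169.8 − 0.42q = 107.8 + 0.35q → q* = 80.5195, p* = 135.9818.
At the ceiling p = 125.95, quantity supplied = (125.95 − 107.8)/0.35 = 51.8571.
Willingness to pay at q' = 51.8571: 169.8 − 0.42·51.8571 = 148.02.
Δq = 80.5195 − 51.8571 = 28.6624; wedge = 148.02 − 125.95 = 22.07.
Welfare loss = ½ × 28.6624 × 22.07 = 316.29.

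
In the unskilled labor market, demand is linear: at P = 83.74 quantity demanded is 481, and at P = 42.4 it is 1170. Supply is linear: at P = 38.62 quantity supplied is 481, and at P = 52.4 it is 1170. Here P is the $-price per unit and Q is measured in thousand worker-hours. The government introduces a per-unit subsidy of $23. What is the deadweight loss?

Demand slope = (42.4 − 83.74)/(1170 − 481) = −0.06, so P = 112.6 − 0.06Q.
Supply slope = (52.4 − 38.62)/(1170 − 481) = 0.02, so P = 29 + 0.02Q.
Competitive equilibrium: 112.6 − 0.06Q = 29 + 0.02Q → Q* = 1045, P* = 49.9.
The subsidy lowers effective supply by 23: P = 6 + 0.02Q.
New quantity: 112.6 − 0.06Q = 6 + 0.02Q → Q' = 1332.5.
Overproduction ΔQ = 1332.5 − 1045 = 287.5; wedge = subsidy = 23.
Welfare loss = ½ × 287.5 × 23 = $3306.25 thousand.

$3306.25 thousand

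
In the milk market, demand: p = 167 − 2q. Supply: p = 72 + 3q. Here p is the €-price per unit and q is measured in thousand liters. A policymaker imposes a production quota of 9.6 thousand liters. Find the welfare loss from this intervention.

€220.90 thousand

Competitive equilibrium: 167 − 2q = 72 + 3q → q* = 19, p* = 129.
At q = 9.6: demand price = 167 − 2·9.6 = 147.8; supply price = 72 + 3·9.6 = 100.8.
Δq = 19 − 9.6 = 9.4; wedge = 147.8 − 100.8 = 47.
DWL = ½ × 9.4 × 47 = €220.90 thousand.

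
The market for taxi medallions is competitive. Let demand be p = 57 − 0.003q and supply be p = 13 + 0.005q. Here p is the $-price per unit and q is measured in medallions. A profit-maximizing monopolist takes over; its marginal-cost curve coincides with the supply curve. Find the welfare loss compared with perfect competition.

Competitive equilibrium: 57 − 0.003q = 13 + 0.005q → q* = 5500, p* = 40.5.
Marginal revenue: MR = 57 − 0.006q. Set MR = MC: 57 − 0.006q = 13 + 0.005q → q_m = 4000.
Price p_m = 57 − 0.003·4000 = 45; MC(q_m) = 13 + 0.005·4000 = 33.
Competitive q* = 5500, so Δq = 1500; wedge = 45 − 33 = 12.
Deadweight loss = ½ × 1500 × 12 = $9000.

$9000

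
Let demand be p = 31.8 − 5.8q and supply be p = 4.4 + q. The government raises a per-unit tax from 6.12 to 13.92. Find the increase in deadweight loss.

Competitive equilibrium: 31.8 − 5.8q = 4.4 + q → q* = 4.0294, p* = 8.4294.
For a per-unit tax t: Δq = t/6.8, so DWL = ½·t·(t/6.8) = t²/13.6.
At t = 6.12: DWL = 2.754. At t = 13.92: DWL = 14.248.
Increase = 14.248 − 2.754 = 11.49.

11.49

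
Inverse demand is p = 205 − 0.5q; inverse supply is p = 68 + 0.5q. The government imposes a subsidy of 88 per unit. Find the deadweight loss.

Competitive equilibrium: 205 − 0.5q = 68 + 0.5q → q* = 137, p* = 136.5.
The subsidy lowers effective supply by 88: p = 0.5q − 20.
New quantity: 205 − 0.5q = 0.5q − 20 → q' = 225.
Overproduction Δq = 225 − 137 = 88; wedge = subsidy = 88.
Deadweight loss = ½ × 88 × 88 = 3872.

3872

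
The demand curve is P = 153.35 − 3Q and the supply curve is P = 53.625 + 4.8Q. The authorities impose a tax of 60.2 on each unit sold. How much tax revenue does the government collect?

305.05

Competitive equilibrium: 153.35 − 3Q = 53.625 + 4.8Q → Q* = 12.7853, P* = 114.9942.
With the tax, the buyer price exceeds the seller price by 60.2: (153.35 − 3Q) − (53.625 + 4.8Q) = 60.2 → Q' = 5.0673.
Tax revenue = 60.2 × 5.0673 = 305.05.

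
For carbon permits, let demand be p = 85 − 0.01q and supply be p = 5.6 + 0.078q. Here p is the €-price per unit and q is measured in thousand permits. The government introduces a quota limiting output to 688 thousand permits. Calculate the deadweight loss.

Competitive equilibrium: 85 − 0.01q = 5.6 + 0.078q → q* = 902.2727, p* = 75.9773.
At q = 688: demand price = 85 − 0.01·688 = 78.12; supply price = 5.6 + 0.078·688 = 59.264.
Δq = 902.2727 − 688 = 214.2727; wedge = 78.12 − 59.264 = 18.856.
Welfare loss = ½ × 214.2727 × 18.856 = €2020.16 thousand.

€2020.16 thousand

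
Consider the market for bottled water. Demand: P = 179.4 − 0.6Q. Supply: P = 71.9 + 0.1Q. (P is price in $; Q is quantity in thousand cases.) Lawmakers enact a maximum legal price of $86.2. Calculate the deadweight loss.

$39.11 thousand

Competitive equilibrium: 179.4 − 0.6Q = 71.9 + 0.1Q → Q* = 153.5714, P* = 87.2571.
At the ceiling P = 86.2, quantity supplied = (86.2 − 71.9)/0.1 = 143.
Willingness to pay at Q' = 143: 179.4 − 0.6·143 = 93.6.
ΔQ = 153.5714 − 143 = 10.5714; wedge = 93.6 − 86.2 = 7.4.
The triangle = ½ × 10.5714 × 7.4 = $39.11 thousand.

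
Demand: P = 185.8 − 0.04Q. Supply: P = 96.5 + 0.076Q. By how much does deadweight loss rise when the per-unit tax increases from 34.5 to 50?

Competitive equilibrium: 185.8 − 0.04Q = 96.5 + 0.076Q → Q* = 769.8276, P* = 155.0069.
For a per-unit tax t: ΔQ = t/0.116, so DWL = ½·t·(t/0.116) = t²/0.232.
At t = 34.5: DWL = 5130.388. At t = 50: DWL = 10775.862.
Increase = 10775.862 − 5130.388 = 5645.47.

5645.47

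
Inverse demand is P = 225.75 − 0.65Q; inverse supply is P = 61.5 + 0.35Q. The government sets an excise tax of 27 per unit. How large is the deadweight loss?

Competitive equilibrium: 225.75 − 0.65Q = 61.5 + 0.35Q → Q* = 164.25, P* = 118.9875.
With the tax, the buyer price exceeds the seller price by 27: (225.75 − 0.65Q) − (61.5 + 0.35Q) = 27 → Q' = 137.25.
ΔQ = 164.25 − 137.25 = 27; the wedge equals the tax, 27.
Welfare loss = ½ × 27 × 27 = 364.50.

364.50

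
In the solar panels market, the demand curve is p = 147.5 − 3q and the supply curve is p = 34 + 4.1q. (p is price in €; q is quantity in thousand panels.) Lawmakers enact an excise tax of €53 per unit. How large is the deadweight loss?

Competitive equilibrium: 147.5 − 3q = 34 + 4.1q → q* = 15.9859, p* = 99.5423.
With the tax, the buyer price exceeds the seller price by 53: (147.5 − 3q) − (34 + 4.1q) = 53 → q' = 8.5211.
Δq = 15.9859 − 8.5211 = 7.4648; the wedge equals the tax, 53.
DWL = ½ × 7.4648 × 53 = €197.82 thousand.

€197.82 thousand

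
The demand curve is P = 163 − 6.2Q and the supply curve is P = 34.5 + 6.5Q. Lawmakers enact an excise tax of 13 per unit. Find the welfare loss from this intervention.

6.65

Competitive equilibrium: 163 − 6.2Q = 34.5 + 6.5Q → Q* = 10.1181, P* = 100.2677.
With the tax, the buyer price exceeds the seller price by 13: (163 − 6.2Q) − (34.5 + 6.5Q) = 13 → Q' = 9.0945.
ΔQ = 10.1181 − 9.0945 = 1.0236; the wedge equals the tax, 13.
DWL = ½ × 1.0236 × 13 = 6.65.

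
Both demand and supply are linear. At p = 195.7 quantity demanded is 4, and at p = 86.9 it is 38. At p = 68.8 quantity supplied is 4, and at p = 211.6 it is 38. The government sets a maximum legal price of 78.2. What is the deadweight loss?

822.60

Demand slope = (86.9 − 195.7)/(38 − 4) = −3.2, so p = 208.5 − 3.2q.
Supply slope = (211.6 − 68.8)/(38 − 4) = 4.2, so p = 52 + 4.2q.
Competitive equilibrium: 208.5 − 3.2q = 52 + 4.2q → q* = 21.1486, p* = 140.8243.
At the ceiling p = 78.2, quantity supplied = (78.2 − 52)/4.2 = 6.2381.
Willingness to pay at q' = 6.2381: 208.5 − 3.2·6.2381 = 188.5381.
Δq = 21.1486 − 6.2381 = 14.9105; wedge = 188.5381 − 78.2 = 110.3381.
The triangle = ½ × 14.9105 × 110.3381 = 822.60.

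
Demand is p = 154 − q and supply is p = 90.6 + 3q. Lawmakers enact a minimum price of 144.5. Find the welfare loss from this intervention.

Competitive equilibrium: 154 − q = 90.6 + 3q → q* = 15.85, p* = 138.15.
At the floor p = 144.5, quantity demanded = (154 − 144.5)/1 = 9.5.
Sellers' marginal cost at q' = 9.5: 90.6 + 3·9.5 = 119.1.
Δq = 15.85 − 9.5 = 6.35; wedge = 144.5 − 119.1 = 25.4.
Deadweight loss = ½ × 6.35 × 25.4 = 80.645.

80.645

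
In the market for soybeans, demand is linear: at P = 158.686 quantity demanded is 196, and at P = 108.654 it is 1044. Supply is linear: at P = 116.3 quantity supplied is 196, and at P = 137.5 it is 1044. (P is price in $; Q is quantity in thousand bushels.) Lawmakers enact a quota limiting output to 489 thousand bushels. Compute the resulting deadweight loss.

$1880.45 thousand

Demand slope = (108.654 − 158.686)/(1044 − 196) = −0.059, so P = 170.25 − 0.059Q.
Supply slope = (137.5 − 116.3)/(1044 − 196) = 0.025, so P = 111.4 + 0.025Q.
Competitive equilibrium: 170.25 − 0.059Q = 111.4 + 0.025Q → Q* = 700.5952, P* = 128.9149.
At Q = 489: demand price = 170.25 − 0.059·489 = 141.399; supply price = 111.4 + 0.025·489 = 123.625.
ΔQ = 700.5952 − 489 = 211.5952; wedge = 141.399 − 123.625 = 17.774.
Deadweight loss = ½ × 211.5952 × 17.774 = $1880.45 thousand.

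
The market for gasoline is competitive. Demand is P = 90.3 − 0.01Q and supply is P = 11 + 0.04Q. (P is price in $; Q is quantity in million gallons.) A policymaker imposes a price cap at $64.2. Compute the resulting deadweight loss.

$1638.40 million

Competitive equilibrium: 90.3 − 0.01Q = 11 + 0.04Q → Q* = 1586, P* = 74.44.
At the ceiling P = 64.2, quantity supplied = (64.2 − 11)/0.04 = 1330.
Willingness to pay at Q' = 1330: 90.3 − 0.01·1330 = 77.
ΔQ = 1586 − 1330 = 256; wedge = 77 − 64.2 = 12.8.
Welfare loss = ½ × 256 × 12.8 = $1638.40 million.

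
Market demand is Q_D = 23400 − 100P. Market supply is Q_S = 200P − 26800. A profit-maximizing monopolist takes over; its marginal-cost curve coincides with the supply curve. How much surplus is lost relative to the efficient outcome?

53333.33

In inverse form: demand P = 234 − 0.01Q, supply P = 134 + 0.005Q.
Competitive equilibrium: 234 − 0.01Q = 134 + 0.005Q → Q* = 6666.6667, P* = 167.3333.
Marginal revenue: MR = 234 − 0.02Q. Set MR = MC: 234 − 0.02Q = 134 + 0.005Q → Q_m = 4000.
Price P_m = 234 − 0.01·4000 = 194; MC(Q_m) = 134 + 0.005·4000 = 154.
Competitive Q* = 6666.6667, so ΔQ = 2666.6667; wedge = 194 − 154 = 40.
Deadweight loss = ½ × 2666.6667 × 40 = 53333.33.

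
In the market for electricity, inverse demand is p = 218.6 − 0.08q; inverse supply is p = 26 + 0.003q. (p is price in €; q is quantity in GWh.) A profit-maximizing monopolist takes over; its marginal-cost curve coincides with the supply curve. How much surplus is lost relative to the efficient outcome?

€53828.12

Competitive equilibrium: 218.6 − 0.08q = 26 + 0.003q → q* = 2320.4819, p* = 32.9614.
Marginal revenue: MR = 218.6 − 0.16q. Set MR = MC: 218.6 − 0.16q = 26 + 0.003q → q_m = 1181.5951.
Price p_m = 218.6 − 0.08·1181.5951 = 124.0724; MC(q_m) = 26 + 0.003·1181.5951 = 29.5448.
Competitive q* = 2320.4819, so Δq = 1138.8868; wedge = 124.0724 − 29.5448 = 94.5276.
The triangle = ½ × 1138.8868 × 94.5276 = €53828.12.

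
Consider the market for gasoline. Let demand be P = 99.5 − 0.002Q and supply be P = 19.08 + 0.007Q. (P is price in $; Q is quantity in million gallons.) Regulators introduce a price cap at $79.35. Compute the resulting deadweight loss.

$476.94 million

Competitive equilibrium: 99.5 − 0.002Q = 19.08 + 0.007Q → Q* = 8935.5556, P* = 81.6289.
At the ceiling P = 79.35, quantity supplied = (79.35 − 19.08)/0.007 = 8610.
Willingness to pay at Q' = 8610: 99.5 − 0.002·8610 = 82.28.
ΔQ = 8935.5556 − 8610 = 325.5556; wedge = 82.28 − 79.35 = 2.93.
DWL = ½ × 325.5556 × 2.93 = $476.94 million.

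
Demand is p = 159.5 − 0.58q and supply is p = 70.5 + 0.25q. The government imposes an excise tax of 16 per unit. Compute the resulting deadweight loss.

Competitive equilibrium: 159.5 − 0.58q = 70.5 + 0.25q → q* = 107.2289, p* = 97.3072.
With the tax, the buyer price exceeds the seller price by 16: (159.5 − 0.58q) − (70.5 + 0.25q) = 16 → q' = 87.9518.
Δq = 107.2289 − 87.9518 = 19.2771; the wedge equals the tax, 16.
Welfare loss = ½ × 19.2771 × 16 = 154.22.

154.22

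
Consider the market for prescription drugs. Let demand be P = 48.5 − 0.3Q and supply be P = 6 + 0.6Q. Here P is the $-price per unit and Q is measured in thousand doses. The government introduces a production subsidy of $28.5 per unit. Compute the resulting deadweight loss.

$451.25 thousand

Competitive equilibrium: 48.5 − 0.3Q = 6 + 0.6Q → Q* = 47.2222, P* = 34.3333.
The subsidy lowers effective supply by 28.5: P = 0.6Q − 22.5.
New quantity: 48.5 − 0.3Q = 0.6Q − 22.5 → Q' = 78.8889.
Overproduction ΔQ = 78.8889 − 47.2222 = 31.6667; wedge = subsidy = 28.5.
The triangle = ½ × 31.6667 × 28.5 = $451.25 thousand.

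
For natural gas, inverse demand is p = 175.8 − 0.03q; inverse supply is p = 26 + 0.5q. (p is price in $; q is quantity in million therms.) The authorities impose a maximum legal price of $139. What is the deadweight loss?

$850.19 million

Competitive equilibrium: 175.8 − 0.03q = 26 + 0.5q → q* = 282.6415, p* = 167.3208.
At the ceiling p = 139, quantity supplied = (139 − 26)/0.5 = 226.
Willingness to pay at q' = 226: 175.8 − 0.03·226 = 169.02.
Δq = 282.6415 − 226 = 56.6415; wedge = 169.02 − 139 = 30.02.
Welfare loss = ½ × 56.6415 × 30.02 = $850.19 million.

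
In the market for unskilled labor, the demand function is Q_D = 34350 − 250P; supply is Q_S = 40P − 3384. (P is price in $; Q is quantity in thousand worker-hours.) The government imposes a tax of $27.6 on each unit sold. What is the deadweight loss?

In inverse form: demand P = 137.4 − 0.004Q, supply P = 84.6 + 0.025Q.
Competitive equilibrium: 137.4 − 0.004Q = 84.6 + 0.025Q → Q* = 1820.6897, P* = 130.1172.
With the tax, the buyer price exceeds the seller price by 27.6: (137.4 − 0.004Q) − (84.6 + 0.025Q) = 27.6 → Q' = 868.9655.
ΔQ = 1820.6897 − 868.9655 = 951.7242; the wedge equals the tax, 27.6.
Welfare loss = ½ × 951.7242 × 27.6 = $13133.79 thousand.

$13133.79 thousand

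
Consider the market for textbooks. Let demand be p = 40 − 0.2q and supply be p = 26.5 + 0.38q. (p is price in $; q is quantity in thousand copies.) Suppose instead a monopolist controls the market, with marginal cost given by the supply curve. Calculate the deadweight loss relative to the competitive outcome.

Competitive equilibrium: 40 − 0.2q = 26.5 + 0.38q → q* = 23.2759, p* = 35.3448.
Marginal revenue: MR = 40 − 0.4q. Set MR = MC: 40 − 0.4q = 26.5 + 0.38q → q_m = 17.3077.
Price p_m = 40 − 0.2·17.3077 = 36.5385; MC(q_m) = 26.5 + 0.38·17.3077 = 33.0769.
Competitive q* = 23.2759, so Δq = 5.9682; wedge = 36.5385 − 33.0769 = 3.4616.
DWL = ½ × 5.9682 × 3.4616 = $10.33 thousand.

$10.33 thousand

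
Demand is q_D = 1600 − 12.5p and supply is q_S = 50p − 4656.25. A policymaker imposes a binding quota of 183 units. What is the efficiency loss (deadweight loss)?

In inverse form: demand p = 128 − 0.08q, supply p = 93.125 + 0.02q.
Competitive equilibrium: 128 − 0.08q = 93.125 + 0.02q → q* = 348.75, p* = 100.1.
At q = 183: demand price = 128 − 0.08·183 = 113.36; supply price = 93.125 + 0.02·183 = 96.785.
Δq = 348.75 − 183 = 165.75; wedge = 113.36 − 96.785 = 16.575.
DWL = ½ × 165.75 × 16.575 = 1373.65.

1373.65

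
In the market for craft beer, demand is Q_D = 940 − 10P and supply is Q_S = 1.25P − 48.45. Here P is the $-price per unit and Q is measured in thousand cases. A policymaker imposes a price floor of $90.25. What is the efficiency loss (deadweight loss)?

$256.57 thousand

In inverse form: demand P = 94 − 0.1Q, supply P = 38.76 + 0.8Q.
Competitive equilibrium: 94 − 0.1Q = 38.76 + 0.8Q → Q* = 61.3778, P* = 87.8622.
At the floor P = 90.25, quantity demanded = (94 − 90.25)/0.1 = 37.5.
Sellers' marginal cost at Q' = 37.5: 38.76 + 0.8·37.5 = 68.76.
ΔQ = 61.3778 − 37.5 = 23.8778; wedge = 90.25 − 68.76 = 21.49.
Welfare loss = ½ × 23.8778 × 21.49 = $256.57 thousand.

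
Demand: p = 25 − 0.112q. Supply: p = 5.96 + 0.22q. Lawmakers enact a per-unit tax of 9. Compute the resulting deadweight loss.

Competitive equilibrium: 25 − 0.112q = 5.96 + 0.22q → q* = 57.3494, p* = 18.5769.
With the tax, the buyer price exceeds the seller price by 9: (25 − 0.112q) − (5.96 + 0.22q) = 9 → q' = 30.241.
Δq = 57.3494 − 30.241 = 27.1084; the wedge equals the tax, 9.
Welfare loss = ½ × 27.1084 × 9 = 121.99.

121.99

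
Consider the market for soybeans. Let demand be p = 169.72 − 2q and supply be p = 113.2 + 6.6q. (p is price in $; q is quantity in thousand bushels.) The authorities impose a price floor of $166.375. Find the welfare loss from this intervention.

Competitive equilibrium: 169.72 − 2q = 113.2 + 6.6q → q* = 6.5721, p* = 156.5758.
At the floor p = 166.375, quantity demanded = (169.72 − 166.375)/2 = 1.6725.
Sellers' marginal cost at q' = 1.6725: 113.2 + 6.6·1.6725 = 124.2385.
Δq = 6.5721 − 1.6725 = 4.8996; wedge = 166.375 − 124.2385 = 42.1365.
The triangle = ½ × 4.8996 × 42.1365 = $103.23 thousand.

$103.23 thousand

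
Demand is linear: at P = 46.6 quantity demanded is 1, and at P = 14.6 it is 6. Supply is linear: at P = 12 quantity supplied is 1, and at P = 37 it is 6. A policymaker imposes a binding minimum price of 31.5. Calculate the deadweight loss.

Demand slope = (14.6 − 46.6)/(6 − 1) = −6.4, so P = 53 − 6.4Q.
Supply slope = (37 − 12)/(6 − 1) = 5, so P = 7 + 5Q.
Competitive equilibrium: 53 − 6.4Q = 7 + 5Q → Q* = 4.0351, P* = 27.1754.
At the floor P = 31.5, quantity demanded = (53 − 31.5)/6.4 = 3.3594.
Sellers' marginal cost at Q' = 3.3594: 7 + 5·3.3594 = 23.797.
ΔQ = 4.0351 − 3.3594 = 0.6757; wedge = 31.5 − 23.797 = 7.703.
The triangle = ½ × 0.6757 × 7.703 = 2.60.

2.60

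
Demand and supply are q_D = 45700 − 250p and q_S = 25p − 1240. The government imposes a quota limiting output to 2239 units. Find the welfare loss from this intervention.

13670.23

In inverse form: demand p = 182.8 − 0.004q, supply p = 49.6 + 0.04q.
Competitive equilibrium: 182.8 − 0.004q = 49.6 + 0.04q → q* = 3027.2727, p* = 170.6909.
At q = 2239: demand price = 182.8 − 0.004·2239 = 173.844; supply price = 49.6 + 0.04·2239 = 139.16.
Δq = 3027.2727 − 2239 = 788.2727; wedge = 173.844 − 139.16 = 34.684.
Welfare loss = ½ × 788.2727 × 34.684 = 13670.23.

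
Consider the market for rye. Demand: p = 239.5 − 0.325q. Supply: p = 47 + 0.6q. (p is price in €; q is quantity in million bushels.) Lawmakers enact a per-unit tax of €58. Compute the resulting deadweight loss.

€1818.38 million

Competitive equilibrium: 239.5 − 0.325q = 47 + 0.6q → q* = 208.1081, p* = 171.8649.
With the tax, the buyer price exceeds the seller price by 58: (239.5 − 0.325q) − (47 + 0.6q) = 58 → q' = 145.4054.
Δq = 208.1081 − 145.4054 = 62.7027; the wedge equals the tax, 58.
Welfare loss = ½ × 62.7027 × 58 = €1818.38 million.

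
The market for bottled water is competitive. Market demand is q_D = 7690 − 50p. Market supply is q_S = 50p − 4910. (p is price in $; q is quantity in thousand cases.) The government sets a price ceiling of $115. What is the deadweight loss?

$6050 thousand

In inverse form: demand p = 153.8 − 0.02q, supply p = 98.2 + 0.02q.
Competitive equilibrium: 153.8 − 0.02q = 98.2 + 0.02q → q* = 1390, p* = 126.
At the ceiling p = 115, quantity supplied = (115 − 98.2)/0.02 = 840.
Willingness to pay at q' = 840: 153.8 − 0.02·840 = 137.
Δq = 1390 − 840 = 550; wedge = 137 − 115 = 22.
The triangle = ½ × 550 × 22 = $6050 thousand.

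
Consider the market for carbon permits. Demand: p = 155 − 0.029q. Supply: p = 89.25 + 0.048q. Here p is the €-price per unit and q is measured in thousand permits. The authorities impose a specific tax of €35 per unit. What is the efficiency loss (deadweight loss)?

Competitive equilibrium: 155 − 0.029q = 89.25 + 0.048q → q* = 853.8961, p* = 130.237.
With the tax, the buyer price exceeds the seller price by 35: (155 − 0.029q) − (89.25 + 0.048q) = 35 → q' = 399.3506.
Δq = 853.8961 − 399.3506 = 454.5455; the wedge equals the tax, 35.
The triangle = ½ × 454.5455 × 35 = €7954.55 thousand.

€7954.55 thousand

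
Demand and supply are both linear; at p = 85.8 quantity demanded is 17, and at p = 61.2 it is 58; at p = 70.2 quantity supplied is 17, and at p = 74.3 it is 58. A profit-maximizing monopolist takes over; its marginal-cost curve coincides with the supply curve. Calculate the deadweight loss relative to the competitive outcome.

Demand slope = (61.2 − 85.8)/(58 − 17) = −0.6, so p = 96 − 0.6q.
Supply slope = (74.3 − 70.2)/(58 − 17) = 0.1, so p = 68.5 + 0.1q.
Competitive equilibrium: 96 − 0.6q = 68.5 + 0.1q → q* = 39.2857, p* = 72.4286.
Marginal revenue: MR = 96 − 1.2q. Set MR = MC: 96 − 1.2q = 68.5 + 0.1q → q_m = 21.1538.
Price p_m = 96 − 0.6·21.1538 = 83.3077; MC(q_m) = 68.5 + 0.1·21.1538 = 70.6154.
Competitive q* = 39.2857, so Δq = 18.1319; wedge = 83.3077 − 70.6154 = 12.6923.
DWL = ½ × 18.1319 × 12.6923 = 115.07.

115.07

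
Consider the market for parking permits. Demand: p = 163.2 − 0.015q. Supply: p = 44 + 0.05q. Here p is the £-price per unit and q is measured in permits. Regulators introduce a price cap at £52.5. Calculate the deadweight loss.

£89972.48

Competitive equilibrium: 163.2 − 0.015q = 44 + 0.05q → q* = 1833.8462, p* = 135.6923.
At the ceiling p = 52.5, quantity supplied = (52.5 − 44)/0.05 = 170.
Willingness to pay at q' = 170: 163.2 − 0.015·170 = 160.65.
Δq = 1833.8462 − 170 = 1663.8462; wedge = 160.65 − 52.5 = 108.15.
Welfare loss = ½ × 1663.8462 × 108.15 = £89972.48.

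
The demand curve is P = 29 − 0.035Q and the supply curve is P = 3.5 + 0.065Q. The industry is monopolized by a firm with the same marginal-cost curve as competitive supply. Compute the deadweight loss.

Competitive equilibrium: 29 − 0.035Q = 3.5 + 0.065Q → Q* = 255, P* = 20.075.
Marginal revenue: MR = 29 − 0.07Q. Set MR = MC: 29 − 0.07Q = 3.5 + 0.065Q → Q_m = 188.8889.
Price P_m = 29 − 0.035·188.8889 = 22.3889; MC(Q_m) = 3.5 + 0.065·188.8889 = 15.7778.
Competitive Q* = 255, so ΔQ = 66.1111; wedge = 22.3889 − 15.7778 = 6.6111.
Welfare loss = ½ × 66.1111 × 6.6111 = 218.53.

218.53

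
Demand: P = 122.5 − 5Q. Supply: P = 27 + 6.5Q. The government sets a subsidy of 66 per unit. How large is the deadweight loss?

189.39

Competitive equilibrium: 122.5 − 5Q = 27 + 6.5Q → Q* = 8.3043, P* = 80.9783.
The subsidy lowers effective supply by 66: P = 6.5Q − 39.
New quantity: 122.5 − 5Q = 6.5Q − 39 → Q' = 14.0435.
Overproduction ΔQ = 14.0435 − 8.3043 = 5.7392; wedge = subsidy = 66.
Welfare loss = ½ × 5.7392 × 66 = 189.39.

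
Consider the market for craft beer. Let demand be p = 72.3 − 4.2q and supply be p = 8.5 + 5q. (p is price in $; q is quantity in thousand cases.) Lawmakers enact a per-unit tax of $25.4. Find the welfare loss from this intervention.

$35.06 thousand

Competitive equilibrium: 72.3 − 4.2q = 8.5 + 5q → q* = 6.9348, p* = 43.1739.
With the tax, the buyer price exceeds the seller price by 25.4: (72.3 − 4.2q) − (8.5 + 5q) = 25.4 → q' = 4.1739.
Δq = 6.9348 − 4.1739 = 2.7609; the wedge equals the tax, 25.4.
The triangle = ½ × 2.7609 × 25.4 = $35.06 thousand.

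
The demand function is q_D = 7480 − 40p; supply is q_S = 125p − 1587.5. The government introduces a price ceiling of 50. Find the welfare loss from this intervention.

6328.66

In inverse form: demand p = 187 − 0.025q, supply p = 12.7 + 0.008q.
Competitive equilibrium: 187 − 0.025q = 12.7 + 0.008q → q* = 5281.8182, p* = 54.9545.
At the ceiling p = 50, quantity supplied = (50 − 12.7)/0.008 = 4662.5.
Willingness to pay at q' = 4662.5: 187 − 0.025·4662.5 = 70.4375.
Δq = 5281.8182 − 4662.5 = 619.3182; wedge = 70.4375 − 50 = 20.4375.
Welfare loss = ½ × 619.3182 × 20.4375 = 6328.66.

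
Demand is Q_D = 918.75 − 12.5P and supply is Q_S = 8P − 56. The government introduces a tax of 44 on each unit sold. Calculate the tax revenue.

In inverse form: demand P = 73.5 − 0.08Q, supply P = 7 + 0.125Q.
Competitive equilibrium: 73.5 − 0.08Q = 7 + 0.125Q → Q* = 324.3902, P* = 47.5488.
With the tax, the buyer price exceeds the seller price by 44: (73.5 − 0.08Q) − (7 + 0.125Q) = 44 → Q' = 109.7561.
Tax revenue = 44 × 109.7561 = 4829.27.

4829.27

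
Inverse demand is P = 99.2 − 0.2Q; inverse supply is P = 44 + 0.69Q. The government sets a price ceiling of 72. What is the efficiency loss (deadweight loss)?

204.61

Competitive equilibrium: 99.2 − 0.2Q = 44 + 0.69Q → Q* = 62.0225, P* = 86.7955.
At the ceiling P = 72, quantity supplied = (72 − 44)/0.69 = 40.5797.
Willingness to pay at Q' = 40.5797: 99.2 − 0.2·40.5797 = 91.0841.
ΔQ = 62.0225 − 40.5797 = 21.4428; wedge = 91.0841 − 72 = 19.0841.
Welfare loss = ½ × 21.4428 × 19.0841 = 204.61.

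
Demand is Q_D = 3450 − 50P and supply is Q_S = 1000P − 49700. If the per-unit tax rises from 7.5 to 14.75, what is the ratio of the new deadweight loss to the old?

3.868

In inverse form: demand P = 69 − 0.02Q, supply P = 49.7 + 0.001Q.
Competitive equilibrium: 69 − 0.02Q = 49.7 + 0.001Q → Q* = 919.0476, P* = 50.619.
For a per-unit tax t: ΔQ = t/0.021, so DWL = ½·t·(t/0.021) = t²/0.042.
At t = 7.5: DWL = 1339.286. At t = 14.75: DWL = 5180.060.
Ratio = (14.75/7.5)² = 3.868.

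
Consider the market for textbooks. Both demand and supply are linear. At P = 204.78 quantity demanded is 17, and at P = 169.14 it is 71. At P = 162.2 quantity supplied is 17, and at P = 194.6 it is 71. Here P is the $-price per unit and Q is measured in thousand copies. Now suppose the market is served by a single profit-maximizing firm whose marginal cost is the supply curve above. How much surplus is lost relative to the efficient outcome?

Demand slope = (169.14 − 204.78)/(71 − 17) = −0.66, so P = 216 − 0.66Q.
Supply slope = (194.6 − 162.2)/(71 − 17) = 0.6, so P = 152 + 0.6Q.
Competitive equilibrium: 216 − 0.66Q = 152 + 0.6Q → Q* = 50.7937, P* = 182.4762.
Marginal revenue: MR = 216 − 1.32Q. Set MR = MC: 216 − 1.32Q = 152 + 0.6Q → Q_m = 33.3333.
Price P_m = 216 − 0.66·33.3333 = 194; MC(Q_m) = 152 + 0.6·33.3333 = 172.
Competitive Q* = 50.7937, so ΔQ = 17.4604; wedge = 194 − 172 = 22.
Welfare loss = ½ × 17.4604 × 22 = $192.06 thousand.

$192.06 thousand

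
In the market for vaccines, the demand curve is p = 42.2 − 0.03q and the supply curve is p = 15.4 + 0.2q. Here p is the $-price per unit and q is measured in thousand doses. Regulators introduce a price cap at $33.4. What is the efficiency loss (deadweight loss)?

$80.89 thousand

Competitive equilibrium: 42.2 − 0.03q = 15.4 + 0.2q → q* = 116.5217, p* = 38.7043.
At the ceiling p = 33.4, quantity supplied = (33.4 − 15.4)/0.2 = 90.
Willingness to pay at q' = 90: 42.2 − 0.03·90 = 39.5.
Δq = 116.5217 − 90 = 26.5217; wedge = 39.5 − 33.4 = 6.1.
The triangle = ½ × 26.5217 × 6.1 = $80.89 thousand.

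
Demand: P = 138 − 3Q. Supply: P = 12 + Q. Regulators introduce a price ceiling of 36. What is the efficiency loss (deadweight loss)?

Competitive equilibrium: 138 − 3Q = 12 + Q → Q* = 31.5, P* = 43.5.
At the ceiling P = 36, quantity supplied = (36 − 12)/1 = 24.
Willingness to pay at Q' = 24: 138 − 3·24 = 66.
ΔQ = 31.5 − 24 = 7.5; wedge = 66 − 36 = 30.
The triangle = ½ × 7.5 × 30 = 112.50.

112.50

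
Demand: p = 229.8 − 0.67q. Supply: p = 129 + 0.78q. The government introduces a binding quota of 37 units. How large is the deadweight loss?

766.59

Competitive equilibrium: 229.8 − 0.67q = 129 + 0.78q → q* = 69.5172, p* = 183.2234.
At q = 37: demand price = 229.8 − 0.67·37 = 205.01; supply price = 129 + 0.78·37 = 157.86.
Δq = 69.5172 − 37 = 32.5172; wedge = 205.01 − 157.86 = 47.15.
DWL = ½ × 32.5172 × 47.15 = 766.59.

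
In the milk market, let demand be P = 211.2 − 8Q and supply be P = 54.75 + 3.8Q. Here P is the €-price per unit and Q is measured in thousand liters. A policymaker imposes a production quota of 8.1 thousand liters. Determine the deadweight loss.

Competitive equilibrium: 211.2 − 8Q = 54.75 + 3.8Q → Q* = 13.2585, P* = 105.1322.
At Q = 8.1: demand price = 211.2 − 8·8.1 = 146.4; supply price = 54.75 + 3.8·8.1 = 85.53.
ΔQ = 13.2585 − 8.1 = 5.1585; wedge = 146.4 − 85.53 = 60.87.
Welfare loss = ½ × 5.1585 × 60.87 = €157 thousand.

€157 thousand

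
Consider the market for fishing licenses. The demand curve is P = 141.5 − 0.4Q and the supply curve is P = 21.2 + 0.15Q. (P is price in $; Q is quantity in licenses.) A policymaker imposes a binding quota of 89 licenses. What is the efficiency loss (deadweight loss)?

$4628.02

Competitive equilibrium: 141.5 − 0.4Q = 21.2 + 0.15Q → Q* = 218.7273, P* = 54.0091.
At Q = 89: demand price = 141.5 − 0.4·89 = 105.9; supply price = 21.2 + 0.15·89 = 34.55.
ΔQ = 218.7273 − 89 = 129.7273; wedge = 105.9 − 34.55 = 71.35.
Deadweight loss = ½ × 129.7273 × 71.35 = $4628.02.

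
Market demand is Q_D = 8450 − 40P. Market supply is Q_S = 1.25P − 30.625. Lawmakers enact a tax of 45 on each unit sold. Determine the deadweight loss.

In inverse form: demand P = 211.25 − 0.025Q, supply P = 24.5 + 0.8Q.
Competitive equilibrium: 211.25 − 0.025Q = 24.5 + 0.8Q → Q* = 226.3636, P* = 205.5909.
With the tax, the buyer price exceeds the seller price by 45: (211.25 − 0.025Q) − (24.5 + 0.8Q) = 45 → Q' = 171.8182.
ΔQ = 226.3636 − 171.8182 = 54.5454; the wedge equals the tax, 45.
The triangle = ½ × 54.5454 × 45 = 1227.27.

1227.27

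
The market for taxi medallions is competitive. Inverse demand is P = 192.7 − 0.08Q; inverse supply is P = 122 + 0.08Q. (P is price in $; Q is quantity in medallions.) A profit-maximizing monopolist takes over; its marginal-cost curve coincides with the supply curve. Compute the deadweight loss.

Competitive equilibrium: 192.7 − 0.08Q = 122 + 0.08Q → Q* = 441.875, P* = 157.35.
Marginal revenue: MR = 192.7 − 0.16Q. Set MR = MC: 192.7 − 0.16Q = 122 + 0.08Q → Q_m = 294.58333.
Price P_m = 192.7 − 0.08·294.58333 = 169.13333; MC(Q_m) = 122 + 0.08·294.58333 = 145.56667.
Competitive Q* = 441.875, so ΔQ = 147.29167; wedge = 169.13333 − 145.56667 = 23.56666.
The triangle = ½ × 147.29167 × 23.56666 = $1735.59.

$1735.59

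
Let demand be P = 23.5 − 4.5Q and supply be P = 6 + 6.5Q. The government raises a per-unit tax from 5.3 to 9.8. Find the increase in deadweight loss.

Competitive equilibrium: 23.5 − 4.5Q = 6 + 6.5Q → Q* = 1.5909, P* = 16.3409.
For a per-unit tax t: ΔQ = t/11, so DWL = ½·t·(t/11) = t²/22.
At t = 5.3: DWL = 1.277. At t = 9.8: DWL = 4.365.
Increase = 4.365 − 1.277 = 3.09.

3.09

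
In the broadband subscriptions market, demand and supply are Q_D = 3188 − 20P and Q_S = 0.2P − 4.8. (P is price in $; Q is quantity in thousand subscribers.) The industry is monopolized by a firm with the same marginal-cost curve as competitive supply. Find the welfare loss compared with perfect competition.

In inverse form: demand P = 159.4 − 0.05Q, supply P = 24 + 5Q.
Competitive equilibrium: 159.4 − 0.05Q = 24 + 5Q → Q* = 26.8119, P* = 158.0594.
Marginal revenue: MR = 159.4 − 0.1Q. Set MR = MC: 159.4 − 0.1Q = 24 + 5Q → Q_m = 26.549.
Price P_m = 159.4 − 0.05·26.549 = 158.0726; MC(Q_m) = 24 + 5·26.549 = 156.745.
Competitive Q* = 26.8119, so ΔQ = 0.2629; wedge = 158.0726 − 156.745 = 1.3276.
The triangle = ½ × 0.2629 × 1.3276 = $0.17 thousand.

$0.17 thousand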